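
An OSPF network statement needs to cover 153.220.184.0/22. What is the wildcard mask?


Subnet mask: 255.255.252.0
Wildcard = 255.255.255.255 - subnet mask
255 - 255 = 0
255 - 255 = 0
255 - 252 = 3
255 - 0 = 255
Wildcard: 0.0.3.255


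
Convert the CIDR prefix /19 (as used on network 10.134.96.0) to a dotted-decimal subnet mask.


/19 means 19 network bits, 13 host bits
Binary: 11111111111111111110000000000000
Mask: 255.255.224.0


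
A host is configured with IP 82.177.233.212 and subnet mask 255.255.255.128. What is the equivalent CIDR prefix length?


Binary: 11111111.11111111.11111111.10000000
Count leading 1s
Prefix: /25


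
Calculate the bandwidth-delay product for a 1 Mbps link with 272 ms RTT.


BDP = bandwidth * RTT
= 1 Mbps * 272 ms
= 1 * 1e6 * 272 / 1000 bits
= 272000 bits
= 34000 bytes
= 33.2031 KB
BDP = 272000 bits (34000 bytes)


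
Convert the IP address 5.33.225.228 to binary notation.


5 = 00000101
33 = 00100001
225 = 11100001
228 = 11100100
Binary: 00000101.00100001.11100001.11100100


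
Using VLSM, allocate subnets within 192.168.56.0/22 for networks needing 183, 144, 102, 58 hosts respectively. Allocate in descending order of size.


183 hosts -> /24 (254 usable): 192.168.56.0/24
144 hosts -> /24 (254 usable): 192.168.57.0/24
102 hosts -> /25 (126 usable): 192.168.58.0/25
58 hosts -> /26 (62 usable): 192.168.58.128/26
Allocation: 192.168.56.0/24 (183 hosts, 254 usable); 192.168.57.0/24 (144 hosts, 254 usable); 192.168.58.0/25 (102 hosts, 126 usable); 192.168.58.128/26 (58 hosts, 62 usable)


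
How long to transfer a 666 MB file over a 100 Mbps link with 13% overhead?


Effective throughput = 100 * (1 - 13/100) = 87 Mbps
File size in Mb = 666 * 8 = 5328 Mb
Time = 5328 / 87
Time = 61.2414 seconds


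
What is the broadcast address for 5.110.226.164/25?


Network: 5.110.226.128/25
Host bits = 7
Set all host bits to 1:
Broadcast: 5.110.226.255


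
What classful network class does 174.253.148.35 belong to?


First octet: 174
Binary: 10101110
10xxxxxx -> Class B (128-191)
Class B, default mask 255.255.0.0 (/16)


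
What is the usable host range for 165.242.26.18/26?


Network: 165.242.26.0
Broadcast: 165.242.26.63
First usable = network + 1
Last usable = broadcast - 1
Range: 165.242.26.1 to 165.242.26.62


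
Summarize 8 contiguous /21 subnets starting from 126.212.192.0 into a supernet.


Original prefix: /21
Number of subnets: 8 = 2^3
New prefix = 21 - 3 = 18
Supernet: 126.212.192.0/18


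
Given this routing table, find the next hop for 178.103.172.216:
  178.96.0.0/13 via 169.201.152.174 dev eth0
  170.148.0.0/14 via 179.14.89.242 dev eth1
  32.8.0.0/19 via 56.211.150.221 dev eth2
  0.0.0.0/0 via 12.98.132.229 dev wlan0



Longest prefix match for 178.103.172.216:
  /13 178.96.0.0: MATCH
  /14 170.148.0.0: no
  /19 32.8.0.0: no
  /0 0.0.0.0: MATCH
Selected: next-hop 169.201.152.174 via eth0 (matched /13)


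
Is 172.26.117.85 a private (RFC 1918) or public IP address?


RFC 1918 private ranges:
  10.0.0.0/8 (10.0.0.0 - 10.255.255.255)
  172.16.0.0/12 (172.16.0.0 - 172.31.255.255)
  192.168.0.0/16 (192.168.0.0 - 192.168.255.255)
Private (in 172.16.0.0/12)


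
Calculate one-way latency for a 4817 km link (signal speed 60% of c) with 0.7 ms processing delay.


Speed = 0.6 * 3e5 km/s = 180000 km/s
Propagation delay = 4817 / 180000 = 0.0268 s = 26.7611 ms
Processing delay = 0.7 ms
Total one-way latency = 27.4611 ms


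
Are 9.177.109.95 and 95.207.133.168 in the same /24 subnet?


Mask: 255.255.255.0
9.177.109.95 AND mask = 9.177.109.0
95.207.133.168 AND mask = 95.207.133.0
No, different subnets (9.177.109.0 vs 95.207.133.0)


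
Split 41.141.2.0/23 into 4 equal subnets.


New prefix = 23 + 2 = 25
Each subnet has 128 addresses
  41.141.2.0/25
  41.141.2.128/25
  41.141.3.0/25
  41.141.3.128/25
Subnets: 41.141.2.0/25, 41.141.2.128/25, 41.141.3.0/25, 41.141.3.128/25


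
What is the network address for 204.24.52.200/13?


IP:   11001100.00011000.00110100.11001000
Mask: 11111111.11111000.00000000.00000000
AND operation:
Net:  11001100.00011000.00000000.00000000
Network: 204.24.0.0/13


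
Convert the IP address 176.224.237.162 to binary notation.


176 = 10110000
224 = 11100000
237 = 11101101
162 = 10100010
Binary: 10110000.11100000.11101101.10100010


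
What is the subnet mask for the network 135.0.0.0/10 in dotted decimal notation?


/10 means 10 network bits, 22 host bits
Binary: 11111111110000000000000000000000
Mask: 255.192.0.0


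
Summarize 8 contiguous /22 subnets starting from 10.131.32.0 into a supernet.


Original prefix: /22
Number of subnets: 8 = 2^3
New prefix = 22 - 3 = 19
Supernet: 10.131.32.0/19


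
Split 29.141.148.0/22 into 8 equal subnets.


New prefix = 22 + 3 = 25
Each subnet has 128 addresses
  29.141.148.0/25
  29.141.148.128/25
  29.141.149.0/25
  29.141.149.128/25
  29.141.150.0/25
  29.141.150.128/25
  29.141.151.0/25
  29.141.151.128/25
Subnets: 29.141.148.0/25, 29.141.148.128/25, 29.141.149.0/25, 29.141.149.128/25, 29.141.150.0/25, 29.141.150.128/25, 29.141.151.0/25, 29.141.151.128/25


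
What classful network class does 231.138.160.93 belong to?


First octet: 231
Binary: 11100111
1110xxxx -> Class D (224-239)
Class D (multicast), default mask N/A


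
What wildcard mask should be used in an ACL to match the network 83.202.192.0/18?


Subnet mask: 255.255.192.0
Wildcard = 255.255.255.255 - subnet mask
255 - 255 = 0
255 - 255 = 0
255 - 192 = 63
255 - 0 = 255
Wildcard: 0.0.63.255


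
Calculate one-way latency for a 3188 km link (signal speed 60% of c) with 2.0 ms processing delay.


Speed = 0.6 * 3e5 km/s = 180000 km/s
Propagation delay = 3188 / 180000 = 0.0177 s = 17.7111 ms
Processing delay = 2.0 ms
Total one-way latency = 19.7111 ms


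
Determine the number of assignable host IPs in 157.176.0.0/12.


Host bits = 32 - 12 = 20
Total addresses = 2^20 = 1048576
Usable = total - 2 (network and broadcast)
Usable hosts: 1048574


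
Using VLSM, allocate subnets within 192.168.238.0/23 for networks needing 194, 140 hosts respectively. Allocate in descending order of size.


194 hosts -> /24 (254 usable): 192.168.238.0/24
140 hosts -> /24 (254 usable): 192.168.239.0/24
Allocation: 192.168.238.0/24 (194 hosts, 254 usable); 192.168.239.0/24 (140 hosts, 254 usable)


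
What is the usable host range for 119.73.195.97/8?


Network: 119.0.0.0
Broadcast: 119.255.255.255
First usable = network + 1
Last usable = broadcast - 1
Range: 119.0.0.1 to 119.255.255.254


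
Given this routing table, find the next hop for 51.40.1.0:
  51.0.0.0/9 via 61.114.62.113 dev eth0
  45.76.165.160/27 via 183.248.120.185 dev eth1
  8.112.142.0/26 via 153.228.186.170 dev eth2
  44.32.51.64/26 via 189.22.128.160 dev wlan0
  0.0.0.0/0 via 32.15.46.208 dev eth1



Longest prefix match for 51.40.1.0:
  /9 51.0.0.0: MATCH
  /27 45.76.165.160: no
  /26 8.112.142.0: no
  /26 44.32.51.64: no
  /0 0.0.0.0: MATCH
Selected: next-hop 61.114.62.113 via eth0 (matched /9)


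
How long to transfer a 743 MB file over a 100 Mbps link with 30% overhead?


Effective throughput = 100 * (1 - 30/100) = 70 Mbps
File size in Mb = 743 * 8 = 5944 Mb
Time = 5944 / 70
Time = 84.9143 seconds


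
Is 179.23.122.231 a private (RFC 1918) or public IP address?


RFC 1918 private ranges:
  10.0.0.0/8 (10.0.0.0 - 10.255.255.255)
  172.16.0.0/12 (172.16.0.0 - 172.31.255.255)
  192.168.0.0/16 (192.168.0.0 - 192.168.255.255)
Public (not in any RFC 1918 range)


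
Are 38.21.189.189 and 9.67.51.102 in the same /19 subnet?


Mask: 255.255.224.0
38.21.189.189 AND mask = 38.21.160.0
9.67.51.102 AND mask = 9.67.32.0
No, different subnets (38.21.160.0 vs 9.67.32.0)


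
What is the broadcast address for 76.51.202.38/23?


Network: 76.51.202.0/23
Host bits = 9
Set all host bits to 1:
Broadcast: 76.51.203.255


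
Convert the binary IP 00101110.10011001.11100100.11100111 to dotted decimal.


00101110 = 46
10011001 = 153
11100100 = 228
11100111 = 231
IP: 46.153.228.231


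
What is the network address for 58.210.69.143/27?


IP:   00111010.11010010.01000101.10001111
Mask: 11111111.11111111.11111111.11100000
AND operation:
Net:  00111010.11010010.01000101.10000000
Network: 58.210.69.128/27


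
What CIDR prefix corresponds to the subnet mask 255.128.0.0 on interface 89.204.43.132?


Binary: 11111111.10000000.00000000.00000000
Count leading 1s
Prefix: /9


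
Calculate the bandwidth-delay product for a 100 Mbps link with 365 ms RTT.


BDP = bandwidth * RTT
= 100 Mbps * 365 ms
= 100 * 1e6 * 365 / 1000 bits
= 36500000 bits
= 4562500 bytes
= 4455.5664 KB
BDP = 36500000 bits (4562500 bytes)


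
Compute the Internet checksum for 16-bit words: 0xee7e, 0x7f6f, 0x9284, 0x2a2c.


Sum all words (with carry folding):
+ 0xee7e = 0xee7e
+ 0x7f6f = 0x6dee
+ 0x9284 = 0x0073
+ 0x2a2c = 0x2a9f
One's complement: ~0x2a9f
Checksum = 0xd560


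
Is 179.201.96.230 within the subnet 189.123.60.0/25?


Subnet network: 189.123.60.0
Test IP AND mask: 179.201.96.128
No, 179.201.96.230 is not in 189.123.60.0/25


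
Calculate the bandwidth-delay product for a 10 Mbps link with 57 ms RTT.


BDP = bandwidth * RTT
= 10 Mbps * 57 ms
= 10 * 1e6 * 57 / 1000 bits
= 570000 bits
= 71250 bytes
= 69.5801 KB
BDP = 570000 bits (71250 bytes)


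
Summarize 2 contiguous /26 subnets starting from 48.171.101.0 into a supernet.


Original prefix: /26
Number of subnets: 2 = 2^1
New prefix = 26 - 1 = 25
Supernet: 48.171.101.0/25


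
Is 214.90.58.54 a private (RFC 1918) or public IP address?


RFC 1918 private ranges:
  10.0.0.0/8 (10.0.0.0 - 10.255.255.255)
  172.16.0.0/12 (172.16.0.0 - 172.31.255.255)
  192.168.0.0/16 (192.168.0.0 - 192.168.255.255)
Public (not in any RFC 1918 range)


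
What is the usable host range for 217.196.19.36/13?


Network: 217.192.0.0
Broadcast: 217.199.255.255
First usable = network + 1
Last usable = broadcast - 1
Range: 217.192.0.1 to 217.199.255.254


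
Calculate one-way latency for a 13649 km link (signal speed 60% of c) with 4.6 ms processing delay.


Speed = 0.6 * 3e5 km/s = 180000 km/s
Propagation delay = 13649 / 180000 = 0.0758 s = 75.8278 ms
Processing delay = 4.6 ms
Total one-way latency = 80.4278 ms


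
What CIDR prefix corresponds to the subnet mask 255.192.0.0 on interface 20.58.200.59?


Binary: 11111111.11000000.00000000.00000000
Count leading 1s
Prefix: /10


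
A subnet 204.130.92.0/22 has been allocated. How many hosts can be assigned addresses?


Host bits = 32 - 22 = 10
Total addresses = 2^10 = 1024
Usable = total - 2 (network and broadcast)
Usable hosts: 1022


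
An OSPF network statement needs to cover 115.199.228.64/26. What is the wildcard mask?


Subnet mask: 255.255.255.192
Wildcard = 255.255.255.255 - subnet mask
255 - 255 = 0
255 - 255 = 0
255 - 255 = 0
255 - 192 = 63
Wildcard: 0.0.0.63


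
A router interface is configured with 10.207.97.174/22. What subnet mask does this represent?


/22 means 22 network bits, 10 host bits
Binary: 11111111111111111111110000000000
Mask: 255.255.252.0


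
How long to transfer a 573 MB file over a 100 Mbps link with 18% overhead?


Effective throughput = 100 * (1 - 18/100) = 82 Mbps
File size in Mb = 573 * 8 = 4584 Mb
Time = 4584 / 82
Time = 55.9024 seconds


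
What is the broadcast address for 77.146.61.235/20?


Network: 77.146.48.0/20
Host bits = 12
Set all host bits to 1:
Broadcast: 77.146.63.255


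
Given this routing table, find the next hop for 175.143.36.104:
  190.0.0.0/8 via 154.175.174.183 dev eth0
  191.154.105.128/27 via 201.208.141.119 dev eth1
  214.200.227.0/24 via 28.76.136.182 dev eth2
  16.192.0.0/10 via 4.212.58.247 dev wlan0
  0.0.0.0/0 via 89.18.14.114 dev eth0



Longest prefix match for 175.143.36.104:
  /8 190.0.0.0: no
  /27 191.154.105.128: no
  /24 214.200.227.0: no
  /10 16.192.0.0: no
  /0 0.0.0.0: MATCH
Selected: next-hop 89.18.14.114 via eth0 (matched /0)


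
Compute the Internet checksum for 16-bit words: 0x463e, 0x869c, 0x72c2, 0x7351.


Sum all words (with carry folding):
+ 0x463e = 0x463e
+ 0x869c = 0xccda
+ 0x72c2 = 0x3f9d
+ 0x7351 = 0xb2ee
One's complement: ~0xb2ee
Checksum = 0x4d11


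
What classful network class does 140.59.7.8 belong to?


First octet: 140
Binary: 10001100
10xxxxxx -> Class B (128-191)
Class B, default mask 255.255.0.0 (/16)


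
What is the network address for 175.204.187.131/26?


IP:   10101111.11001100.10111011.10000011
Mask: 11111111.11111111.11111111.11000000
AND operation:
Net:  10101111.11001100.10111011.10000000
Network: 175.204.187.128/26


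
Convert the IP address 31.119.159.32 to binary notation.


31 = 00011111
119 = 01110111
159 = 10011111
32 = 00100000
Binary: 00011111.01110111.10011111.00100000


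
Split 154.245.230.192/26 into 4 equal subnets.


New prefix = 26 + 2 = 28
Each subnet has 16 addresses
  154.245.230.192/28
  154.245.230.208/28
  154.245.230.224/28
  154.245.230.240/28
Subnets: 154.245.230.192/28, 154.245.230.208/28, 154.245.230.224/28, 154.245.230.240/28


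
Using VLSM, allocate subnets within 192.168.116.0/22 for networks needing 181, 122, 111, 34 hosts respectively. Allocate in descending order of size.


181 hosts -> /24 (254 usable): 192.168.116.0/24
122 hosts -> /25 (126 usable): 192.168.117.0/25
111 hosts -> /25 (126 usable): 192.168.117.128/25
34 hosts -> /26 (62 usable): 192.168.118.0/26
Allocation: 192.168.116.0/24 (181 hosts, 254 usable); 192.168.117.0/25 (122 hosts, 126 usable); 192.168.117.128/25 (111 hosts, 126 usable); 192.168.118.0/26 (34 hosts, 62 usable)


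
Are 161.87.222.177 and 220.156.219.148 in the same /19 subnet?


Mask: 255.255.224.0
161.87.222.177 AND mask = 161.87.192.0
220.156.219.148 AND mask = 220.156.192.0
No, different subnets (161.87.192.0 vs 220.156.192.0)


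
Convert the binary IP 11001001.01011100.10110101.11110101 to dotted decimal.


11001001 = 201
01011100 = 92
10110101 = 181
11110101 = 245
IP: 201.92.181.245


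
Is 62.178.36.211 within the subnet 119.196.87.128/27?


Subnet network: 119.196.87.128
Test IP AND mask: 62.178.36.192
No, 62.178.36.211 is not in 119.196.87.128/27


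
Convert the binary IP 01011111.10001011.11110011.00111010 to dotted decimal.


01011111 = 95
10001011 = 139
11110011 = 243
00111010 = 58
IP: 95.139.243.58


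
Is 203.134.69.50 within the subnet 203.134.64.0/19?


Subnet network: 203.134.64.0
Test IP AND mask: 203.134.64.0
Yes, 203.134.69.50 is in 203.134.64.0/19


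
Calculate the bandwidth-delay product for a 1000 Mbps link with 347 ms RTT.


BDP = bandwidth * RTT
= 1000 Mbps * 347 ms
= 1000 * 1e6 * 347 / 1000 bits
= 347000000 bits
= 43375000 bytes
= 42358.3984 KB
BDP = 347000000 bits (43375000 bytes)


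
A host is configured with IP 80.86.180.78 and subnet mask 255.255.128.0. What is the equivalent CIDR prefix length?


Binary: 11111111.11111111.10000000.00000000
Count leading 1s
Prefix: /17


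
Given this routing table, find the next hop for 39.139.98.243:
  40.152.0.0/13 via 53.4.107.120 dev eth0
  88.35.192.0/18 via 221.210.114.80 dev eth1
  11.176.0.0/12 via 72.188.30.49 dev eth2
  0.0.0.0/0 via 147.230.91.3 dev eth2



Longest prefix match for 39.139.98.243:
  /13 40.152.0.0: no
  /18 88.35.192.0: no
  /12 11.176.0.0: no
  /0 0.0.0.0: MATCH
Selected: next-hop 147.230.91.3 via eth2 (matched /0)


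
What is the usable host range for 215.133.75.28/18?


Network: 215.133.64.0
Broadcast: 215.133.127.255
First usable = network + 1
Last usable = broadcast - 1
Range: 215.133.64.1 to 215.133.127.254


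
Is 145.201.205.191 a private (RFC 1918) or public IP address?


RFC 1918 private ranges:
  10.0.0.0/8 (10.0.0.0 - 10.255.255.255)
  172.16.0.0/12 (172.16.0.0 - 172.31.255.255)
  192.168.0.0/16 (192.168.0.0 - 192.168.255.255)
Public (not in any RFC 1918 range)


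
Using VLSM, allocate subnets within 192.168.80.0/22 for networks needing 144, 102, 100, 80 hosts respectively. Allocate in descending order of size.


144 hosts -> /24 (254 usable): 192.168.80.0/24
102 hosts -> /25 (126 usable): 192.168.81.0/25
100 hosts -> /25 (126 usable): 192.168.81.128/25
80 hosts -> /25 (126 usable): 192.168.82.0/25
Allocation: 192.168.80.0/24 (144 hosts, 254 usable); 192.168.81.0/25 (102 hosts, 126 usable); 192.168.81.128/25 (100 hosts, 126 usable); 192.168.82.0/25 (80 hosts, 126 usable)


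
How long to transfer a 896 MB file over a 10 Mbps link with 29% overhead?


Effective throughput = 10 * (1 - 29/100) = 7.1 Mbps
File size in Mb = 896 * 8 = 7168 Mb
Time = 7168 / 7.1
Time = 1009.5775 seconds


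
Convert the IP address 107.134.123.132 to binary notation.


107 = 01101011
134 = 10000110
123 = 01111011
132 = 10000100
Binary: 01101011.10000110.01111011.10000100


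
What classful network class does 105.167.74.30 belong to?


First octet: 105
Binary: 01101001
0xxxxxxx -> Class A (1-126)
Class A, default mask 255.0.0.0 (/8)


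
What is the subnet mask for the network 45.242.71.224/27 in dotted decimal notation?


/27 means 27 network bits, 5 host bits
Binary: 11111111111111111111111111100000
Mask: 255.255.255.224


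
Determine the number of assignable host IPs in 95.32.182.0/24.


Host bits = 32 - 24 = 8
Total addresses = 2^8 = 256
Usable = total - 2 (network and broadcast)
Usable hosts: 254


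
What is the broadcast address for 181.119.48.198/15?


Network: 181.118.0.0/15
Host bits = 17
Set all host bits to 1:
Broadcast: 181.119.255.255


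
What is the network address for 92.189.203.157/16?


IP:   01011100.10111101.11001011.10011101
Mask: 11111111.11111111.00000000.00000000
AND operation:
Net:  01011100.10111101.00000000.00000000
Network: 92.189.0.0/16


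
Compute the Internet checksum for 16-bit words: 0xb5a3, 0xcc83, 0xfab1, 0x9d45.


Sum all words (with carry folding):
+ 0xb5a3 = 0xb5a3
+ 0xcc83 = 0x8227
+ 0xfab1 = 0x7cd9
+ 0x9d45 = 0x1a1f
One's complement: ~0x1a1f
Checksum = 0xe5e0


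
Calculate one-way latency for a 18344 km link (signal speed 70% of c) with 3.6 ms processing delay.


Speed = 0.7 * 3e5 km/s = 210000 km/s
Propagation delay = 18344 / 210000 = 0.0874 s = 87.3524 ms
Processing delay = 3.6 ms
Total one-way latency = 90.9524 ms


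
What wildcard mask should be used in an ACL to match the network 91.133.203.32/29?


Subnet mask: 255.255.255.248
Wildcard = 255.255.255.255 - subnet mask
255 - 255 = 0
255 - 255 = 0
255 - 255 = 0
255 - 248 = 7
Wildcard: 0.0.0.7


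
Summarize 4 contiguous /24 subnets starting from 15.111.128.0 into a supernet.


Original prefix: /24
Number of subnets: 4 = 2^2
New prefix = 24 - 2 = 22
Supernet: 15.111.128.0/22


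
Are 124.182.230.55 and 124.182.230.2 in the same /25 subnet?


Mask: 255.255.255.128
124.182.230.55 AND mask = 124.182.230.0
124.182.230.2 AND mask = 124.182.230.0
Yes, same subnet (124.182.230.0)


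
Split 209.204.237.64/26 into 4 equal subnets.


New prefix = 26 + 2 = 28
Each subnet has 16 addresses
  209.204.237.64/28
  209.204.237.80/28
  209.204.237.96/28
  209.204.237.112/28
Subnets: 209.204.237.64/28, 209.204.237.80/28, 209.204.237.96/28, 209.204.237.112/28


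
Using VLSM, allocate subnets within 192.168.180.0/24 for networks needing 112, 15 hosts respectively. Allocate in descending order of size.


112 hosts -> /25 (126 usable): 192.168.180.0/25
15 hosts -> /27 (30 usable): 192.168.180.128/27
Allocation: 192.168.180.0/25 (112 hosts, 126 usable); 192.168.180.128/27 (15 hosts, 30 usable)


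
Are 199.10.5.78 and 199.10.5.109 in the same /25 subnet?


Mask: 255.255.255.128
199.10.5.78 AND mask = 199.10.5.0
199.10.5.109 AND mask = 199.10.5.0
Yes, same subnet (199.10.5.0)


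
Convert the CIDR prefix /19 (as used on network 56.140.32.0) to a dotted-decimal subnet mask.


/19 means 19 network bits, 13 host bits
Binary: 11111111111111111110000000000000
Mask: 255.255.224.0


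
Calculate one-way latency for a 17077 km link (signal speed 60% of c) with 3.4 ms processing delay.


Speed = 0.6 * 3e5 km/s = 180000 km/s
Propagation delay = 17077 / 180000 = 0.0949 s = 94.8722 ms
Processing delay = 3.4 ms
Total one-way latency = 98.2722 ms


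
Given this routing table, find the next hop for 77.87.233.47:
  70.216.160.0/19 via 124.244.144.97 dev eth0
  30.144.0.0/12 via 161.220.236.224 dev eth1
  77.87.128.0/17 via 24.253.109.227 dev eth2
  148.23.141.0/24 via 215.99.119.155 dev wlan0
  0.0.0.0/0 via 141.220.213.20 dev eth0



Longest prefix match for 77.87.233.47:
  /19 70.216.160.0: no
  /12 30.144.0.0: no
  /17 77.87.128.0: MATCH
  /24 148.23.141.0: no
  /0 0.0.0.0: MATCH
Selected: next-hop 24.253.109.227 via eth2 (matched /17)


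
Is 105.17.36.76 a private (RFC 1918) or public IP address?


RFC 1918 private ranges:
  10.0.0.0/8 (10.0.0.0 - 10.255.255.255)
  172.16.0.0/12 (172.16.0.0 - 172.31.255.255)
  192.168.0.0/16 (192.168.0.0 - 192.168.255.255)
Public (not in any RFC 1918 range)


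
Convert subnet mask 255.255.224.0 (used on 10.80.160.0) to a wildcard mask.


Subnet mask: 255.255.224.0
Wildcard = 255.255.255.255 - subnet mask
255 - 255 = 0
255 - 255 = 0
255 - 224 = 31
255 - 0 = 255
Wildcard: 0.0.31.255


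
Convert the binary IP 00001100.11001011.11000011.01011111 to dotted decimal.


00001100 = 12
11001011 = 203
11000011 = 195
01011111 = 95
IP: 12.203.195.95


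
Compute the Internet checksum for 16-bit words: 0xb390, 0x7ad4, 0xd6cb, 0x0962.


Sum all words (with carry folding):
+ 0xb390 = 0xb390
+ 0x7ad4 = 0x2e65
+ 0xd6cb = 0x0531
+ 0x0962 = 0x0e93
One's complement: ~0x0e93
Checksum = 0xf16c


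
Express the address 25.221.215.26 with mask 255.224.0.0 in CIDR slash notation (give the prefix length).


Binary: 11111111.11100000.00000000.00000000
Count leading 1s
Prefix: /11


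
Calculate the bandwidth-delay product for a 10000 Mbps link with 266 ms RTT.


BDP = bandwidth * RTT
= 10000 Mbps * 266 ms
= 10000 * 1e6 * 266 / 1000 bits
= 2660000000 bits
= 332500000 bytes
= 324707.0312 KB
BDP = 2660000000 bits (332500000 bytes)


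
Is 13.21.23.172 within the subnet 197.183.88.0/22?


Subnet network: 197.183.88.0
Test IP AND mask: 13.21.20.0
No, 13.21.23.172 is not in 197.183.88.0/22


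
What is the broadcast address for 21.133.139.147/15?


Network: 21.132.0.0/15
Host bits = 17
Set all host bits to 1:
Broadcast: 21.133.255.255


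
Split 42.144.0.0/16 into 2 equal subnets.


New prefix = 16 + 1 = 17
Each subnet has 32768 addresses
  42.144.0.0/17
  42.144.128.0/17
Subnets: 42.144.0.0/17, 42.144.128.0/17


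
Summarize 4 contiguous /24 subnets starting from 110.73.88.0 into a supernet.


Original prefix: /24
Number of subnets: 4 = 2^2
New prefix = 24 - 2 = 22
Supernet: 110.73.88.0/22


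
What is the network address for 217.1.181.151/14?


IP:   11011001.00000001.10110101.10010111
Mask: 11111111.11111100.00000000.00000000
AND operation:
Net:  11011001.00000000.00000000.00000000
Network: 217.0.0.0/14


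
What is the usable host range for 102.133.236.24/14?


Network: 102.132.0.0
Broadcast: 102.135.255.255
First usable = network + 1
Last usable = broadcast - 1
Range: 102.132.0.1 to 102.135.255.254


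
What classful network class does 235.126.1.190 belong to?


First octet: 235
Binary: 11101011
1110xxxx -> Class D (224-239)
Class D (multicast), default mask N/A


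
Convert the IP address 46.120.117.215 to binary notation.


46 = 00101110
120 = 01111000
117 = 01110101
215 = 11010111
Binary: 00101110.01111000.01110101.11010111


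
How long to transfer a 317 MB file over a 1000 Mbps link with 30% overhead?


Effective throughput = 1000 * (1 - 30/100) = 700 Mbps
File size in Mb = 317 * 8 = 2536 Mb
Time = 2536 / 700
Time = 3.6229 seconds


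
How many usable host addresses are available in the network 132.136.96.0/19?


Host bits = 32 - 19 = 13
Total addresses = 2^13 = 8192
Usable = total - 2 (network and broadcast)
Usable hosts: 8190


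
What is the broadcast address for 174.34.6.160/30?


Network: 174.34.6.160/30
Host bits = 2
Set all host bits to 1:
Broadcast: 174.34.6.163


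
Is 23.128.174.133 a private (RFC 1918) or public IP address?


RFC 1918 private ranges:
  10.0.0.0/8 (10.0.0.0 - 10.255.255.255)
  172.16.0.0/12 (172.16.0.0 - 172.31.255.255)
  192.168.0.0/16 (192.168.0.0 - 192.168.255.255)
Public (not in any RFC 1918 range)


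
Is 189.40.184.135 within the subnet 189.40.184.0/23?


Subnet network: 189.40.184.0
Test IP AND mask: 189.40.184.0
Yes, 189.40.184.135 is in 189.40.184.0/23


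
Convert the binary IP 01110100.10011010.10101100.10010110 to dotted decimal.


01110100 = 116
10011010 = 154
10101100 = 172
10010110 = 150
IP: 116.154.172.150


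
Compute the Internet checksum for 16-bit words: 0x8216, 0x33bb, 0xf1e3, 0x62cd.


Sum all words (with carry folding):
+ 0x8216 = 0x8216
+ 0x33bb = 0xb5d1
+ 0xf1e3 = 0xa7b5
+ 0x62cd = 0x0a83
One's complement: ~0x0a83
Checksum = 0xf57c


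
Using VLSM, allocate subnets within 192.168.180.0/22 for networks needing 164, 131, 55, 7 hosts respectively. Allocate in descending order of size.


164 hosts -> /24 (254 usable): 192.168.180.0/24
131 hosts -> /24 (254 usable): 192.168.181.0/24
55 hosts -> /26 (62 usable): 192.168.182.0/26
7 hosts -> /28 (14 usable): 192.168.182.64/28
Allocation: 192.168.180.0/24 (164 hosts, 254 usable); 192.168.181.0/24 (131 hosts, 254 usable); 192.168.182.0/26 (55 hosts, 62 usable); 192.168.182.64/28 (7 hosts, 14 usable)


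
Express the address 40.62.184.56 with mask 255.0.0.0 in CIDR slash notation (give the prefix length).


Binary: 11111111.00000000.00000000.00000000
Count leading 1s
Prefix: /8


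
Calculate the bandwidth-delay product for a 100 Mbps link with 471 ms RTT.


BDP = bandwidth * RTT
= 100 Mbps * 471 ms
= 100 * 1e6 * 471 / 1000 bits
= 47100000 bits
= 5887500 bytes
= 5749.5117 KB
BDP = 47100000 bits (5887500 bytes)


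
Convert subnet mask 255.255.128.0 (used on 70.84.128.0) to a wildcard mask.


Subnet mask: 255.255.128.0
Wildcard = 255.255.255.255 - subnet mask
255 - 255 = 0
255 - 255 = 0
255 - 128 = 127
255 - 0 = 255
Wildcard: 0.0.127.255


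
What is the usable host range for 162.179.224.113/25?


Network: 162.179.224.0
Broadcast: 162.179.224.127
First usable = network + 1
Last usable = broadcast - 1
Range: 162.179.224.1 to 162.179.224.126


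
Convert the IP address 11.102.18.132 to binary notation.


11 = 00001011
102 = 01100110
18 = 00010010
132 = 10000100
Binary: 00001011.01100110.00010010.10000100


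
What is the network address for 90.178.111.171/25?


IP:   01011010.10110010.01101111.10101011
Mask: 11111111.11111111.11111111.10000000
AND operation:
Net:  01011010.10110010.01101111.10000000
Network: 90.178.111.128/25


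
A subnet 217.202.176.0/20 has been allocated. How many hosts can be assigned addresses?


Host bits = 32 - 20 = 12
Total addresses = 2^12 = 4096
Usable = total - 2 (network and broadcast)
Usable hosts: 4094


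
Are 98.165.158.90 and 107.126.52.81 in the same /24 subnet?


Mask: 255.255.255.0
98.165.158.90 AND mask = 98.165.158.0
107.126.52.81 AND mask = 107.126.52.0
No, different subnets (98.165.158.0 vs 107.126.52.0)


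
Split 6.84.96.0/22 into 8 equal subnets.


New prefix = 22 + 3 = 25
Each subnet has 128 addresses
  6.84.96.0/25
  6.84.96.128/25
  6.84.97.0/25
  6.84.97.128/25
  6.84.98.0/25
  6.84.98.128/25
  6.84.99.0/25
  6.84.99.128/25
Subnets: 6.84.96.0/25, 6.84.96.128/25, 6.84.97.0/25, 6.84.97.128/25, 6.84.98.0/25, 6.84.98.128/25, 6.84.99.0/25, 6.84.99.128/25


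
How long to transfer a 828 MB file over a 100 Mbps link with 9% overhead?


Effective throughput = 100 * (1 - 9/100) = 91 Mbps
File size in Mb = 828 * 8 = 6624 Mb
Time = 6624 / 91
Time = 72.7912 seconds


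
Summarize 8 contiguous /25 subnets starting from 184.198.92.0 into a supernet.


Original prefix: /25
Number of subnets: 8 = 2^3
New prefix = 25 - 3 = 22
Supernet: 184.198.92.0/22


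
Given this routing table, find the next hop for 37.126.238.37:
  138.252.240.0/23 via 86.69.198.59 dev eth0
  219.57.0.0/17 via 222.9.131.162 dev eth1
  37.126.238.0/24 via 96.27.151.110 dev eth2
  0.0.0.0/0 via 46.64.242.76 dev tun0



Longest prefix match for 37.126.238.37:
  /23 138.252.240.0: no
  /17 219.57.0.0: no
  /24 37.126.238.0: MATCH
  /0 0.0.0.0: MATCH
Selected: next-hop 96.27.151.110 via eth2 (matched /24)


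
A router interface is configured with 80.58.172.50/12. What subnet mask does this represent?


/12 means 12 network bits, 20 host bits
Binary: 11111111111100000000000000000000
Mask: 255.240.0.0


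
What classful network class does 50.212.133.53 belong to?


First octet: 50
Binary: 00110010
0xxxxxxx -> Class A (1-126)
Class A, default mask 255.0.0.0 (/8)


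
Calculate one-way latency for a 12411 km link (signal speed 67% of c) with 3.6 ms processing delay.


Speed = 0.67 * 3e5 km/s = 201000 km/s
Propagation delay = 12411 / 201000 = 0.0617 s = 61.7463 ms
Processing delay = 3.6 ms
Total one-way latency = 65.3463 ms


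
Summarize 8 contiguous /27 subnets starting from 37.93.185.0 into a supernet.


Original prefix: /27
Number of subnets: 8 = 2^3
New prefix = 27 - 3 = 24
Supernet: 37.93.185.0/24


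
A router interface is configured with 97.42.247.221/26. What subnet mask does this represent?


/26 means 26 network bits, 6 host bits
Binary: 11111111111111111111111111000000
Mask: 255.255.255.192


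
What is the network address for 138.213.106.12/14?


IP:   10001010.11010101.01101010.00001100
Mask: 11111111.11111100.00000000.00000000
AND operation:
Net:  10001010.11010100.00000000.00000000
Network: 138.212.0.0/14


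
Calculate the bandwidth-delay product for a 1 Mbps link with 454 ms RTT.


BDP = bandwidth * RTT
= 1 Mbps * 454 ms
= 1 * 1e6 * 454 / 1000 bits
= 454000 bits
= 56750 bytes
= 55.4199 KB
BDP = 454000 bits (56750 bytes)


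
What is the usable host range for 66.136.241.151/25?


Network: 66.136.241.128
Broadcast: 66.136.241.255
First usable = network + 1
Last usable = broadcast - 1
Range: 66.136.241.129 to 66.136.241.254


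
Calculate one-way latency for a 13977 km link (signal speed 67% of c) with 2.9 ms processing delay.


Speed = 0.67 * 3e5 km/s = 201000 km/s
Propagation delay = 13977 / 201000 = 0.0695 s = 69.5373 ms
Processing delay = 2.9 ms
Total one-way latency = 72.4373 ms


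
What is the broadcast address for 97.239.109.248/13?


Network: 97.232.0.0/13
Host bits = 19
Set all host bits to 1:
Broadcast: 97.239.255.255


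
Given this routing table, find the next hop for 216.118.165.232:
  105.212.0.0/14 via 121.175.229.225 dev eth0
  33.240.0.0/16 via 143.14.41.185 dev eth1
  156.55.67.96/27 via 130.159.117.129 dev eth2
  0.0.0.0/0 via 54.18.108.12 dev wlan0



Longest prefix match for 216.118.165.232:
  /14 105.212.0.0: no
  /16 33.240.0.0: no
  /27 156.55.67.96: no
  /0 0.0.0.0: MATCH
Selected: next-hop 54.18.108.12 via wlan0 (matched /0)


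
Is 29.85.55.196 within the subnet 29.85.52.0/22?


Subnet network: 29.85.52.0
Test IP AND mask: 29.85.52.0
Yes, 29.85.55.196 is in 29.85.52.0/22


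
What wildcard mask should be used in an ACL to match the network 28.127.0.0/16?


Subnet mask: 255.255.0.0
Wildcard = 255.255.255.255 - subnet mask
255 - 255 = 0
255 - 255 = 0
255 - 0 = 255
255 - 0 = 255
Wildcard: 0.0.255.255


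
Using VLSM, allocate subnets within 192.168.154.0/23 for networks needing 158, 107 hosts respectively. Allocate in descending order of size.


158 hosts -> /24 (254 usable): 192.168.154.0/24
107 hosts -> /25 (126 usable): 192.168.155.0/25
Allocation: 192.168.154.0/24 (158 hosts, 254 usable); 192.168.155.0/25 (107 hosts, 126 usable)


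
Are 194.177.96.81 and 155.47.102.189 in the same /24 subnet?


Mask: 255.255.255.0
194.177.96.81 AND mask = 194.177.96.0
155.47.102.189 AND mask = 155.47.102.0
No, different subnets (194.177.96.0 vs 155.47.102.0)


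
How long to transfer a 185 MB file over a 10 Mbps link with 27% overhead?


Effective throughput = 10 * (1 - 27/100) = 7.3 Mbps
File size in Mb = 185 * 8 = 1480 Mb
Time = 1480 / 7.3
Time = 202.7397 seconds


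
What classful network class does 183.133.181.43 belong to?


First octet: 183
Binary: 10110111
10xxxxxx -> Class B (128-191)
Class B, default mask 255.255.0.0 (/16)


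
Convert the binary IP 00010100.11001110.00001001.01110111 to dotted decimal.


00010100 = 20
11001110 = 206
00001001 = 9
01110111 = 119
IP: 20.206.9.119


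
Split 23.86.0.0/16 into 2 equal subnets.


New prefix = 16 + 1 = 17
Each subnet has 32768 addresses
  23.86.0.0/17
  23.86.128.0/17
Subnets: 23.86.0.0/17, 23.86.128.0/17


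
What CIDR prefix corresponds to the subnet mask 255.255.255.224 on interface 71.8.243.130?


Binary: 11111111.11111111.11111111.11100000
Count leading 1s
Prefix: /27


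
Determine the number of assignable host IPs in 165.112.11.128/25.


Host bits = 32 - 25 = 7
Total addresses = 2^7 = 128
Usable = total - 2 (network and broadcast)
Usable hosts: 126


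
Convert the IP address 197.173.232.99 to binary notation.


197 = 11000101
173 = 10101101
232 = 11101000
99 = 01100011
Binary: 11000101.10101101.11101000.01100011


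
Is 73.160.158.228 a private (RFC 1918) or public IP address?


RFC 1918 private ranges:
  10.0.0.0/8 (10.0.0.0 - 10.255.255.255)
  172.16.0.0/12 (172.16.0.0 - 172.31.255.255)
  192.168.0.0/16 (192.168.0.0 - 192.168.255.255)
Public (not in any RFC 1918 range)


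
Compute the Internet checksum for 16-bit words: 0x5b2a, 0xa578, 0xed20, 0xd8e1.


Sum all words (with carry folding):
+ 0x5b2a = 0x5b2a
+ 0xa578 = 0x00a3
+ 0xed20 = 0xedc3
+ 0xd8e1 = 0xc6a5
One's complement: ~0xc6a5
Checksum = 0x395a


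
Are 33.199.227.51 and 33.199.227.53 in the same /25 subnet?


Mask: 255.255.255.128
33.199.227.51 AND mask = 33.199.227.0
33.199.227.53 AND mask = 33.199.227.0
Yes, same subnet (33.199.227.0)


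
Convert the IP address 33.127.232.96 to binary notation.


33 = 00100001
127 = 01111111
232 = 11101000
96 = 01100000
Binary: 00100001.01111111.11101000.01100000


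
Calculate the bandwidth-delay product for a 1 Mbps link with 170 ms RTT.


BDP = bandwidth * RTT
= 1 Mbps * 170 ms
= 1 * 1e6 * 170 / 1000 bits
= 170000 bits
= 21250 bytes
= 20.752 KB
BDP = 170000 bits (21250 bytes)


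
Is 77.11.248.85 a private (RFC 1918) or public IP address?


RFC 1918 private ranges:
  10.0.0.0/8 (10.0.0.0 - 10.255.255.255)
  172.16.0.0/12 (172.16.0.0 - 172.31.255.255)
  192.168.0.0/16 (192.168.0.0 - 192.168.255.255)
Public (not in any RFC 1918 range)


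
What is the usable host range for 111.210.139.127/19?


Network: 111.210.128.0
Broadcast: 111.210.159.255
First usable = network + 1
Last usable = broadcast - 1
Range: 111.210.128.1 to 111.210.159.254


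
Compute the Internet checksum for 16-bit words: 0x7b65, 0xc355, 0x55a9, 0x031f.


Sum all words (with carry folding):
+ 0x7b65 = 0x7b65
+ 0xc355 = 0x3ebb
+ 0x55a9 = 0x9464
+ 0x031f = 0x9783
One's complement: ~0x9783
Checksum = 0x687c


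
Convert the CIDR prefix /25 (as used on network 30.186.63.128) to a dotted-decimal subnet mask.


/25 means 25 network bits, 7 host bits
Binary: 11111111111111111111111110000000
Mask: 255.255.255.128


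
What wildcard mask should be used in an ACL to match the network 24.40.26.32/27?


Subnet mask: 255.255.255.224
Wildcard = 255.255.255.255 - subnet mask
255 - 255 = 0
255 - 255 = 0
255 - 255 = 0
255 - 224 = 31
Wildcard: 0.0.0.31


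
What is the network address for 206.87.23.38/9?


IP:   11001110.01010111.00010111.00100110
Mask: 11111111.10000000.00000000.00000000
AND operation:
Net:  11001110.00000000.00000000.00000000
Network: 206.0.0.0/9


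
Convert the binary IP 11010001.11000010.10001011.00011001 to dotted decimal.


11010001 = 209
11000010 = 194
10001011 = 139
00011001 = 25
IP: 209.194.139.25


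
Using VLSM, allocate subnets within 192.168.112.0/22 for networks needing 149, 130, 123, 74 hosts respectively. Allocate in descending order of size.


149 hosts -> /24 (254 usable): 192.168.112.0/24
130 hosts -> /24 (254 usable): 192.168.113.0/24
123 hosts -> /25 (126 usable): 192.168.114.0/25
74 hosts -> /25 (126 usable): 192.168.114.128/25
Allocation: 192.168.112.0/24 (149 hosts, 254 usable); 192.168.113.0/24 (130 hosts, 254 usable); 192.168.114.0/25 (123 hosts, 126 usable); 192.168.114.128/25 (74 hosts, 126 usable)


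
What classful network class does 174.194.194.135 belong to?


First octet: 174
Binary: 10101110
10xxxxxx -> Class B (128-191)
Class B, default mask 255.255.0.0 (/16)


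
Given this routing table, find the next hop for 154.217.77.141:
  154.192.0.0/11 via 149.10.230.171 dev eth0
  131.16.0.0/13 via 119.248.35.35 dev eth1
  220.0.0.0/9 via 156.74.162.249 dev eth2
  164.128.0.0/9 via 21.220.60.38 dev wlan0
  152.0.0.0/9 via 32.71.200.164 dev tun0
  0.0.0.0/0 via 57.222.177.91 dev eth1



Longest prefix match for 154.217.77.141:
  /11 154.192.0.0: MATCH
  /13 131.16.0.0: no
  /9 220.0.0.0: no
  /9 164.128.0.0: no
  /9 152.0.0.0: no
  /0 0.0.0.0: MATCH
Selected: next-hop 149.10.230.171 via eth0 (matched /11)


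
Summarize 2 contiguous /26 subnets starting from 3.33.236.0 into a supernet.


Original prefix: /26
Number of subnets: 2 = 2^1
New prefix = 26 - 1 = 25
Supernet: 3.33.236.0/25


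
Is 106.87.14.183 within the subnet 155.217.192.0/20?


Subnet network: 155.217.192.0
Test IP AND mask: 106.87.0.0
No, 106.87.14.183 is not in 155.217.192.0/20


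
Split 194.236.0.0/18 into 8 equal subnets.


New prefix = 18 + 3 = 21
Each subnet has 2048 addresses
  194.236.0.0/21
  194.236.8.0/21
  194.236.16.0/21
  194.236.24.0/21
  194.236.32.0/21
  194.236.40.0/21
  194.236.48.0/21
  194.236.56.0/21
Subnets: 194.236.0.0/21, 194.236.8.0/21, 194.236.16.0/21, 194.236.24.0/21, 194.236.32.0/21, 194.236.40.0/21, 194.236.48.0/21, 194.236.56.0/21


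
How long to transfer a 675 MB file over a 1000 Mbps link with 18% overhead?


Effective throughput = 1000 * (1 - 18/100) = 820.0 Mbps
File size in Mb = 675 * 8 = 5400 Mb
Time = 5400 / 820.0
Time = 6.5854 seconds


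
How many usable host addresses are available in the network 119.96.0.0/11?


Host bits = 32 - 11 = 21
Total addresses = 2^21 = 2097152
Usable = total - 2 (network and broadcast)
Usable hosts: 2097150


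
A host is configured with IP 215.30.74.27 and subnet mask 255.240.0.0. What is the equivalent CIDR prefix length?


Binary: 11111111.11110000.00000000.00000000
Count leading 1s
Prefix: /12


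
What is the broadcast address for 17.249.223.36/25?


Network: 17.249.223.0/25
Host bits = 7
Set all host bits to 1:
Broadcast: 17.249.223.127


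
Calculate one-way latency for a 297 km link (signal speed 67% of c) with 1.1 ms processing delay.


Speed = 0.67 * 3e5 km/s = 201000 km/s
Propagation delay = 297 / 201000 = 0.0015 s = 1.4776 ms
Processing delay = 1.1 ms
Total one-way latency = 2.5776 ms


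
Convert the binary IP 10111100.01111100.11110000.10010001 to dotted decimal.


10111100 = 188
01111100 = 124
11110000 = 240
10010001 = 145
IP: 188.124.240.145


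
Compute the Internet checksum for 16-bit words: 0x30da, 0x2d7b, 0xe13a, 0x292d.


Sum all words (with carry folding):
+ 0x30da = 0x30da
+ 0x2d7b = 0x5e55
+ 0xe13a = 0x3f90
+ 0x292d = 0x68bd
One's complement: ~0x68bd
Checksum = 0x9742


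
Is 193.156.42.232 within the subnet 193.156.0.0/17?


Subnet network: 193.156.0.0
Test IP AND mask: 193.156.0.0
Yes, 193.156.42.232 is in 193.156.0.0/17


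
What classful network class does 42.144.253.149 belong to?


First octet: 42
Binary: 00101010
0xxxxxxx -> Class A (1-126)
Class A, default mask 255.0.0.0 (/8)
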